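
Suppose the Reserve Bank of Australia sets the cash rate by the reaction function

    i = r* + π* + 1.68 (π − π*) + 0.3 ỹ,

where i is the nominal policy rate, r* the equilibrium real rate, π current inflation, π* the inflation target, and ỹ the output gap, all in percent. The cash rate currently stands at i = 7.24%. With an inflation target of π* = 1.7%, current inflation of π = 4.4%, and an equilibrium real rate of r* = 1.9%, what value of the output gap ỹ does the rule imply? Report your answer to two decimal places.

-2.99%

0.3 ỹ = 7.24 − 1.9 − 1.7 − 1.68 × (4.4 − 1.7) = -0.896
ỹ = -0.896 / 0.3 = -2.99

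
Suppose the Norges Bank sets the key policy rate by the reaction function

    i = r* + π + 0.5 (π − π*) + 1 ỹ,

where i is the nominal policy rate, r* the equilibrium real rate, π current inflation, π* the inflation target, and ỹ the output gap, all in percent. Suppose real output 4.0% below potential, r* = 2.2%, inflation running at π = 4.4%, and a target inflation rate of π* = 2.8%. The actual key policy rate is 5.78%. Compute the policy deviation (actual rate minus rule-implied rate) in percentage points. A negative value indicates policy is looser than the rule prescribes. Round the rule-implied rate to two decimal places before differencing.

Output 4.0% below potential → ỹ = -4.0.
i = 2.2 + 4.4 + 0.5 × (4.4 − 2.8) + 1 × (-4.0)
   = 2.2 + 4.4 + 0.8 − 4 = 3.40
Deviation = 5.78 − 3.40 = 2.38 pp.

2.38 pp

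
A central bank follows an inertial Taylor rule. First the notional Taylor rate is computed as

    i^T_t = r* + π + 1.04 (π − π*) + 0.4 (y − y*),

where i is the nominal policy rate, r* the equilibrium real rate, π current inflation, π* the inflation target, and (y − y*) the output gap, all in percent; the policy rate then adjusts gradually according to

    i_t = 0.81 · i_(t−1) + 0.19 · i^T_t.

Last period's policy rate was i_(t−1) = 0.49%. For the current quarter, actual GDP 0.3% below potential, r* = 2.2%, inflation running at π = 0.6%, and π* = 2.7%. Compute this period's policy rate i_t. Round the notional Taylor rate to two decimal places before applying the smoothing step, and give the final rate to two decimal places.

Output 0.3% below potential → (y − y*) = -0.3.
i^T_t = 2.2 + 0.6 + 1.04 × (0.6 − 2.7) + 0.4 × (-0.3)
   = 2.2 + 0.6 − 2.184 − 0.12 = 0.50
i_t = 0.81 × 0.49 + 0.19 × 0.50 = 0.3969 + 0.095 = 0.49

0.49%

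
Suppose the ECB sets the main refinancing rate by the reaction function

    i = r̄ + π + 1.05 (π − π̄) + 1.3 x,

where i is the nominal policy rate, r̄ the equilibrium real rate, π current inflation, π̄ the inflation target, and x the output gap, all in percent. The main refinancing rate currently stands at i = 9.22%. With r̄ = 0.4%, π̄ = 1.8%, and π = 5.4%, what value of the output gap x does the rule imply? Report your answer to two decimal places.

-0.28%

1.3 x = 9.22 − 0.4 − 5.4 − 1.05 × (5.4 − 1.8) = -0.36
x = -0.36 / 1.3 = -0.28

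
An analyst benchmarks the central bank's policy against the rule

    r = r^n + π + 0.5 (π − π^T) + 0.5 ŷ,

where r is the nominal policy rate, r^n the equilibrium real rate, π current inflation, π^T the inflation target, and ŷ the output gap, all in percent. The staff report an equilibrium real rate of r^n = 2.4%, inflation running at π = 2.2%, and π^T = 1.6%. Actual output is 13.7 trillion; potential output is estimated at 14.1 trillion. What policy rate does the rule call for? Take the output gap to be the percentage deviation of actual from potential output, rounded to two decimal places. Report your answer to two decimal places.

Output gap = 100 × (13.7 − 14.1) / 14.1 = -2.84%.
r = 2.40 + 2.20 + 0.5 × (2.20 − 1.60) + 0.5 × (-2.84)
   = 2.40 + 2.2 + 0.3 − 1.42 = 3.48

3.48%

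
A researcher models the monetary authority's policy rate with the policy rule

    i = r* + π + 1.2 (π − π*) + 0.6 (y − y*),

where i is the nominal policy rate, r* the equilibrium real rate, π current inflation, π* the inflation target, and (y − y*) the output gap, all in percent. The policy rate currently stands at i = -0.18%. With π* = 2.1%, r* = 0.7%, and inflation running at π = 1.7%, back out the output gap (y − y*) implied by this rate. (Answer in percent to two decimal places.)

-3.50%

0.6 (y − y*) = -0.18 − 0.7 − 1.7 − 1.2 × (1.7 − 2.1) = -2.1
(y − y*) = -2.1 / 0.6 = -3.50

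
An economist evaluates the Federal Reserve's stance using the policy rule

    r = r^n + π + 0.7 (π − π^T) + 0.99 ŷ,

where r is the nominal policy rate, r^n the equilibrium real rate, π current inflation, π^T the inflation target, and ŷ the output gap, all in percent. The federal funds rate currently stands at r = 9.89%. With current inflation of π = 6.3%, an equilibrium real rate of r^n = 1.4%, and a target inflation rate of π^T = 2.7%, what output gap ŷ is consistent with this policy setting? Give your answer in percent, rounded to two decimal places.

-0.33%

0.99 ŷ = 9.89 − 1.4 − 6.3 − 0.7 × (6.3 − 2.7) = -0.33
ŷ = -0.33 / 0.99 = -0.33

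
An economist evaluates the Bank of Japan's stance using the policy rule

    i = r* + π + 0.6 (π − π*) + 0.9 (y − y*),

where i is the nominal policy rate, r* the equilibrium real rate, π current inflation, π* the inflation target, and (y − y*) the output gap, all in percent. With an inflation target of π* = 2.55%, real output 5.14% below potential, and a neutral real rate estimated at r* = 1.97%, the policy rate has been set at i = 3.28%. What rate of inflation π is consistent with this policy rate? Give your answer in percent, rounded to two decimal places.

Output 5.14% below potential → (y − y*) = -5.14.
Collecting π: i = r* + (1 + 0.6) π − 0.6 π* + 0.9 (y − y*)
1.6 π = 3.28 − 1.97 + 0.6 × 2.55 − 0.9 × (-5.14) = 7.466
π = 7.466 / 1.6 = 4.67

4.67%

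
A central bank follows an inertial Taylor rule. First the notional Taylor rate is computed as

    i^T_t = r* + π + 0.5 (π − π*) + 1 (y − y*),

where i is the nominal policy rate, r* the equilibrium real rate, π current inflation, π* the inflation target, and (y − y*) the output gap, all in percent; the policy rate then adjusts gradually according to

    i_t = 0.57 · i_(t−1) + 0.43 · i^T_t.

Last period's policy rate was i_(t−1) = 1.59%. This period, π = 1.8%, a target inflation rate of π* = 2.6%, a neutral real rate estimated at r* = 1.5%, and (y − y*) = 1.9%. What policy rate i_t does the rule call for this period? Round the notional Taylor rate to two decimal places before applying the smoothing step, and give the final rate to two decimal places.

2.97%

i^T_t = 1.5 + 1.8 + 0.5 × (1.8 − 2.6) + 1 × 1.9
   = 1.5 + 1.8 − 0.4 + 1.9 = 4.80
i_t = 0.57 × 1.59 + 0.43 × 4.80 = 0.9063 + 2.064 = 2.97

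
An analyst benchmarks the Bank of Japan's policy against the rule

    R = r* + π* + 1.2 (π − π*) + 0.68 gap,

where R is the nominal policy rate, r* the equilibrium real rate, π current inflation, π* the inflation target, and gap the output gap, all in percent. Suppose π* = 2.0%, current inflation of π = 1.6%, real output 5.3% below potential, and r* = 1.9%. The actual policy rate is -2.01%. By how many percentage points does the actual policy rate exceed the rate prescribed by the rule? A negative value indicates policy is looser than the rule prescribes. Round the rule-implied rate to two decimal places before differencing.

Output 5.3% below potential → gap = -5.3.
R = 1.9 + 2.0 + 1.2 × (1.6 − 2.0) + 0.68 × (-5.3)
   = 1.9 + 2 − 0.48 − 3.604 = -0.18
Deviation = -2.01 − (-0.18) = -1.83 pp.

-1.83 pp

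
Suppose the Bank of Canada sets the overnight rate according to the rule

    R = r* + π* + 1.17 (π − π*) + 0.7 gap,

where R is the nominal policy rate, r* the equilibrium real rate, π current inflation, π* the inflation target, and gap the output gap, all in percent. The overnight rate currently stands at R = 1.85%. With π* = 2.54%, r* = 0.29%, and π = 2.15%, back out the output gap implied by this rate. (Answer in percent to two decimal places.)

0.7 gap = 1.85 − 0.29 − 2.54 − 1.17 × (2.15 − 2.54) = -0.5237
gap = -0.5237 / 0.7 = -0.75

-0.75%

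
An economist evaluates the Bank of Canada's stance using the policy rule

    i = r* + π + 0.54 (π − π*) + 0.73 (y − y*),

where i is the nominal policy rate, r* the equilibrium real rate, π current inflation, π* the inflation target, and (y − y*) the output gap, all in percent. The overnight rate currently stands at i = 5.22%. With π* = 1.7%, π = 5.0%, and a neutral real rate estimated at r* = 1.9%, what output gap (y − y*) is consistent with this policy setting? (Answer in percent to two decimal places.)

0.73 (y − y*) = 5.22 − 1.9 − 5.0 − 0.54 × (5.0 − 1.7) = -3.462
(y − y*) = -3.462 / 0.73 = -4.74

-4.74%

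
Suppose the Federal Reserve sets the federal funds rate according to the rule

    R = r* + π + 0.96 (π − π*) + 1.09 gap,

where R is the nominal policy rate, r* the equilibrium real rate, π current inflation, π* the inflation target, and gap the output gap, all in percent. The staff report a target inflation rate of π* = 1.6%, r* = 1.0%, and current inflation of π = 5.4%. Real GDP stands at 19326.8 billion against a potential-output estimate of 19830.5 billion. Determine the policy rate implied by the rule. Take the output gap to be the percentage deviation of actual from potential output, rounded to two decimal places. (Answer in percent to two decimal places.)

7.28%

Output gap = 100 × (19326.8 − 19830.5) / 19830.5 = -2.54%.
R = 1.00 + 5.40 + 0.96 × (5.40 − 1.60) + 1.09 × (-2.54)
   = 1.00 + 5.4 + 3.648 − 2.7686 = 7.28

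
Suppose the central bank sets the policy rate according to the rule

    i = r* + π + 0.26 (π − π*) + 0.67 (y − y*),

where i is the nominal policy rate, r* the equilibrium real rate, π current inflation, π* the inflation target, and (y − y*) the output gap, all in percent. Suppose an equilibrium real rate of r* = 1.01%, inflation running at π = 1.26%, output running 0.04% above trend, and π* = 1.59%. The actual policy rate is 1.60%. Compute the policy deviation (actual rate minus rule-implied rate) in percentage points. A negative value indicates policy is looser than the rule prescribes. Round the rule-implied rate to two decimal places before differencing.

Output 0.04% above potential → (y − y*) = 0.04.
i = 1.01 + 1.26 + 0.26 × (1.26 − 1.59) + 0.67 × 0.04
   = 1.01 + 1.26 − 0.0858 + 0.0268 = 2.21
Deviation = 1.60 − 2.21 = -0.61 pp.

-0.61 pp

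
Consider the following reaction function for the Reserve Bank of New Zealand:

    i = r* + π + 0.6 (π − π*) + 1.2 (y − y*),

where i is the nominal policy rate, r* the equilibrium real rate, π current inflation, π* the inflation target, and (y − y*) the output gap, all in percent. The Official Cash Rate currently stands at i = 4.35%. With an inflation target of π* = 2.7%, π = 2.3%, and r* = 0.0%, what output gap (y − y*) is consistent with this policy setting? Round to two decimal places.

1.91%

1.2 (y − y*) = 4.35 − 0.0 − 2.3 − 0.6 × (2.3 − 2.7) = 2.29
(y − y*) = 2.29 / 1.2 = 1.91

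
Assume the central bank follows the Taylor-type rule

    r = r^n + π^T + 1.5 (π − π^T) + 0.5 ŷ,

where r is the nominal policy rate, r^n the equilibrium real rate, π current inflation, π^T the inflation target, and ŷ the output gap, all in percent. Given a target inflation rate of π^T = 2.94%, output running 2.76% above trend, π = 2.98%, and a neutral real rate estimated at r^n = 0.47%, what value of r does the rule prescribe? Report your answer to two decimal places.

4.85%

Output 2.76% above potential → ŷ = 2.76.
r = 0.47 + 2.94 + 1.5 × (2.98 − 2.94) + 0.5 × 2.76
   = 0.47 + 2.94 + 0.06 + 1.38 = 4.85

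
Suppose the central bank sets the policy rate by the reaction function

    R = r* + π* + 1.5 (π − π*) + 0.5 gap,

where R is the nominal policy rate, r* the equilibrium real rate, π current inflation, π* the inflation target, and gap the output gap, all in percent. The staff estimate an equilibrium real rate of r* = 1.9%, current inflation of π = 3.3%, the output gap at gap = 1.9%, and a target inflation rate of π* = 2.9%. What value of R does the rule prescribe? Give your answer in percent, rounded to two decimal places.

R = 1.9 + 2.9 + 1.5 × (3.3 − 2.9) + 0.5 × 1.9
   = 1.9 + 2.9 + 0.6 + 0.95 = 6.35

6.35%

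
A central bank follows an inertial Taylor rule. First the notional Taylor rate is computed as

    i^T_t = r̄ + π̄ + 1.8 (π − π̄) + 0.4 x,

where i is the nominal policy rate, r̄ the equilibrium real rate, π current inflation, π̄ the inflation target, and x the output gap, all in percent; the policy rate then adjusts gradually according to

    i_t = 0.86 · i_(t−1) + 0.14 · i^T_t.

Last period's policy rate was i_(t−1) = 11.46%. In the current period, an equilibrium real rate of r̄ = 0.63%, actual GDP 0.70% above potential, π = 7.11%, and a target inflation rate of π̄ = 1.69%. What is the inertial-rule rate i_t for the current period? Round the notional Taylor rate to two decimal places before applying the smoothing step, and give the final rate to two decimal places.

11.59%

Output 0.70% above potential → x = 0.70.
i^T_t = 0.63 + 1.69 + 1.8 × (7.11 − 1.69) + 0.4 × 0.70
   = 0.63 + 1.69 + 9.756 + 0.28 = 12.36
i_t = 0.86 × 11.46 + 0.14 × 12.36 = 9.8556 + 1.7304 = 11.59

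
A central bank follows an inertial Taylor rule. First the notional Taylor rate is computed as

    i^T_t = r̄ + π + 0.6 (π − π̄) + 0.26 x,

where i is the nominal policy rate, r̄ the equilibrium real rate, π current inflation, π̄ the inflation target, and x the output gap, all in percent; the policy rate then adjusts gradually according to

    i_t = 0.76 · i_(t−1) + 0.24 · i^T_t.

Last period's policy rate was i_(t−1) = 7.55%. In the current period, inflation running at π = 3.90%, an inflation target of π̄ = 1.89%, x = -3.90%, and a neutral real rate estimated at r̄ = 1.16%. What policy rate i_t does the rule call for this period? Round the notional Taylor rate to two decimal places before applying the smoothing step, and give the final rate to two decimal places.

7.00%

i^T_t = 1.16 + 3.90 + 0.6 × (3.90 − 1.89) + 0.26 × (-3.90)
   = 1.16 + 3.9 + 1.206 − 1.014 = 5.25
i_t = 0.76 × 7.55 + 0.24 × 5.25 = 5.738 + 1.26 = 7.00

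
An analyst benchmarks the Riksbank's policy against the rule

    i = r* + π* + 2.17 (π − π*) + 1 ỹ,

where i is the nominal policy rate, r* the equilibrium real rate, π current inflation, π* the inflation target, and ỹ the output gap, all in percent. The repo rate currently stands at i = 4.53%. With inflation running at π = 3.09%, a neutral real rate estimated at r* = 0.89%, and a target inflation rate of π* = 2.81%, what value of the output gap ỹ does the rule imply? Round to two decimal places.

0.22%

1 ỹ = 4.53 − 0.89 − 2.81 − 2.17 × (3.09 − 2.81) = 0.2224
ỹ = 0.2224 / 1 = 0.22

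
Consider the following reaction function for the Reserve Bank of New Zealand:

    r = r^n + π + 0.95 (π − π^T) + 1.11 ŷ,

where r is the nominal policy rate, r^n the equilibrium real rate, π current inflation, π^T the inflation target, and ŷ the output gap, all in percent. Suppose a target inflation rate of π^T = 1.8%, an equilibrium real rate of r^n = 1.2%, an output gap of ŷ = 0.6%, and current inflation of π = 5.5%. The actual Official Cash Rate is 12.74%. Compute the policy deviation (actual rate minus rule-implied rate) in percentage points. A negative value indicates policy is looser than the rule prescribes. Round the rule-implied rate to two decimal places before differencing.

r = 1.2 + 5.5 + 0.95 × (5.5 − 1.8) + 1.11 × 0.6
   = 1.2 + 5.5 + 3.515 + 0.666 = 10.88
Deviation = 12.74 − 10.88 = 1.86 pp.

1.86 pp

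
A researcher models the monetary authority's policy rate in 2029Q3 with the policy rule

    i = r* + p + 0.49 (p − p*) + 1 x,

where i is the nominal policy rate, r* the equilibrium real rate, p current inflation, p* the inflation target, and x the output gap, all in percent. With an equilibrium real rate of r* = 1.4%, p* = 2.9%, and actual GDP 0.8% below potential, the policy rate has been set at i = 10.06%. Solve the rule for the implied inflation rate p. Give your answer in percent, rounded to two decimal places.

7.30%

Output 0.8% below potential → x = -0.8.
Collecting p: i = r* + (1 + 0.49) p − 0.49 p* + 1 x
1.49 p = 10.06 − 1.4 + 0.49 × 2.9 − 1 × (-0.8) = 10.881
p = 10.881 / 1.49 = 7.30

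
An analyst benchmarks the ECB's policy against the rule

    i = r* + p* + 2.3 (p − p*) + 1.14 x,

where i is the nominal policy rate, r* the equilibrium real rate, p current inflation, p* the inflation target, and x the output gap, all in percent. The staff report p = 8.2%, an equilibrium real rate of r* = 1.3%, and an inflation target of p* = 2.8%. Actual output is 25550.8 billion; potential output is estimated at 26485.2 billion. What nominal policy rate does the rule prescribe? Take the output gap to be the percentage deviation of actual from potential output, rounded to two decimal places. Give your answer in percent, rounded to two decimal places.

Output gap = 100 × (25550.8 − 26485.2) / 26485.2 = -3.53%.
i = 1.30 + 2.80 + 2.3 × (8.20 − 2.80) + 1.14 × (-3.53)
   = 1.30 + 2.8 + 12.42 − 4.0242 = 12.50

12.50%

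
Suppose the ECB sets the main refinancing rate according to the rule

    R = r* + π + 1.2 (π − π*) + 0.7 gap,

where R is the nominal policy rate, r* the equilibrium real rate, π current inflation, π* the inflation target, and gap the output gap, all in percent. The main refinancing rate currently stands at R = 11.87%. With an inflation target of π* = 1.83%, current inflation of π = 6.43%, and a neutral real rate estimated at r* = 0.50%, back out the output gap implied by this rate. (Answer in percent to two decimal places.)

0.7 gap = 11.87 − 0.50 − 6.43 − 1.2 × (6.43 − 1.83) = -0.58
gap = -0.58 / 0.7 = -0.83

-0.83%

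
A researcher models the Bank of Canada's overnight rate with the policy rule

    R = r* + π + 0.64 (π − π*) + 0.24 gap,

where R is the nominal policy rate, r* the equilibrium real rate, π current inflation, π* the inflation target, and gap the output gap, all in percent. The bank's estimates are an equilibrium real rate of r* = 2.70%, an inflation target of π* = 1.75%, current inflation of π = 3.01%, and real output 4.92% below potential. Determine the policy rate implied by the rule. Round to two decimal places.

5.34%

Output 4.92% below potential → gap = -4.92.
R = 2.70 + 3.01 + 0.64 × (3.01 − 1.75) + 0.24 × (-4.92)
   = 2.70 + 3.01 + 0.8064 − 1.1808 = 5.34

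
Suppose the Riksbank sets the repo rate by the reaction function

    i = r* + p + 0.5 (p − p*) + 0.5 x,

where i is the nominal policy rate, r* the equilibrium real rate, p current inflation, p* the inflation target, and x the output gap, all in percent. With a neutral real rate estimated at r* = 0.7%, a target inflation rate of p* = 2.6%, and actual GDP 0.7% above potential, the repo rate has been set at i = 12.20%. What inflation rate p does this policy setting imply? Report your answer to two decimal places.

8.30%

Output 0.7% above potential → x = 0.7.
Collecting p: i = r* + (1 + 0.5) p − 0.5 p* + 0.5 x
1.5 p = 12.20 − 0.7 + 0.5 × 2.6 − 0.5 × 0.7 = 12.45
p = 12.45 / 1.5 = 8.30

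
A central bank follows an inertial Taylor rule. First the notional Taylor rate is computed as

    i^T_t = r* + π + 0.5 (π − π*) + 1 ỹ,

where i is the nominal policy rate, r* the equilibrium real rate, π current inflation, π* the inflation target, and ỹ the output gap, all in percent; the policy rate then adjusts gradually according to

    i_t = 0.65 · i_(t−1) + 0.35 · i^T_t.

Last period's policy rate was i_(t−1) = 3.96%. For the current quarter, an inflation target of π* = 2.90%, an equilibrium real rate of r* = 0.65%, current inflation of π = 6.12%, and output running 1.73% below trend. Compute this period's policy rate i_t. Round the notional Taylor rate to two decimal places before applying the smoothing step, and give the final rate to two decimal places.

Output 1.73% below potential → ỹ = -1.73.
i^T_t = 0.65 + 6.12 + 0.5 × (6.12 − 2.90) + 1 × (-1.73)
   = 0.65 + 6.12 + 1.61 − 1.73 = 6.65
i_t = 0.65 × 3.96 + 0.35 × 6.65 = 2.574 + 2.3275 = 4.90

4.90%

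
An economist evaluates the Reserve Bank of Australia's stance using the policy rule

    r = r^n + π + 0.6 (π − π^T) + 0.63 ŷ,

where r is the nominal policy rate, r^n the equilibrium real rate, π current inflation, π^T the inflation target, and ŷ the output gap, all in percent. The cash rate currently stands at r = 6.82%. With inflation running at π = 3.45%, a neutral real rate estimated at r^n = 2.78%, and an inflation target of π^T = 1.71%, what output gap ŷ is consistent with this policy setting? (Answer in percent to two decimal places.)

0.63 ŷ = 6.82 − 2.78 − 3.45 − 0.6 × (3.45 − 1.71) = -0.454
ŷ = -0.454 / 0.63 = -0.72

-0.72%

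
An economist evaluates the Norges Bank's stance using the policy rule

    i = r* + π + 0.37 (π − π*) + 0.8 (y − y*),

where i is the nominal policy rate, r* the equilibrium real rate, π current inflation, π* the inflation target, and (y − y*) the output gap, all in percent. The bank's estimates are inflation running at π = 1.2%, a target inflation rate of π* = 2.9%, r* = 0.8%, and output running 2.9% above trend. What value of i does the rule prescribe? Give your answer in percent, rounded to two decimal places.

3.69%

Output 2.9% above potential → (y − y*) = 2.9.
i = 0.8 + 1.2 + 0.37 × (1.2 − 2.9) + 0.8 × 2.9
   = 0.8 + 1.2 − 0.629 + 2.32 = 3.69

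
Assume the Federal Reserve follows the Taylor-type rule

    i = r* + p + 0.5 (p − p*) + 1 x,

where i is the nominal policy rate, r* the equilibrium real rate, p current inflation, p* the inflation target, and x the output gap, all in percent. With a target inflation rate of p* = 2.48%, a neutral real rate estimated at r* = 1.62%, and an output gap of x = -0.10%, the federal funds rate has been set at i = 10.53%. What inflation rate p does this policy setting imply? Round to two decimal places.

6.83%

Collecting p: i = r* + (1 + 0.5) p − 0.5 p* + 1 x
1.5 p = 10.53 − 1.62 + 0.5 × 2.48 − 1 × (-0.10) = 10.25
p = 10.25 / 1.5 = 6.83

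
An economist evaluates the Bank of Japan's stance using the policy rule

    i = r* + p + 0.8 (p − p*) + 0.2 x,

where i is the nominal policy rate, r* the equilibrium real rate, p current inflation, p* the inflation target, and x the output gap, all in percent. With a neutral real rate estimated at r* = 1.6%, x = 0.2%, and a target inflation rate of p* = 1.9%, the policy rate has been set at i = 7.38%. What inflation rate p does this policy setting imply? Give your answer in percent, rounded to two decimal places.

Collecting p: i = r* + (1 + 0.8) p − 0.8 p* + 0.2 x
1.8 p = 7.38 − 1.6 + 0.8 × 1.9 − 0.2 × 0.2 = 7.26
p = 7.26 / 1.8 = 4.03

4.03%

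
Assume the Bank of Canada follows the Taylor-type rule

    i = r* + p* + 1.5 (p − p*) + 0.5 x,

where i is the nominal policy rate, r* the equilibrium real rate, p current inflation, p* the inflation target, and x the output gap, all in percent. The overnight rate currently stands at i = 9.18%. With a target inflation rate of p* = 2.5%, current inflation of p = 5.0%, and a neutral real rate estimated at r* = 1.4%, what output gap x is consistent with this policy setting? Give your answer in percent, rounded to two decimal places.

0.5 x = 9.18 − 1.4 − 2.5 − 1.5 × (5.0 − 2.5) = 1.53
x = 1.53 / 0.5 = 3.06

3.06%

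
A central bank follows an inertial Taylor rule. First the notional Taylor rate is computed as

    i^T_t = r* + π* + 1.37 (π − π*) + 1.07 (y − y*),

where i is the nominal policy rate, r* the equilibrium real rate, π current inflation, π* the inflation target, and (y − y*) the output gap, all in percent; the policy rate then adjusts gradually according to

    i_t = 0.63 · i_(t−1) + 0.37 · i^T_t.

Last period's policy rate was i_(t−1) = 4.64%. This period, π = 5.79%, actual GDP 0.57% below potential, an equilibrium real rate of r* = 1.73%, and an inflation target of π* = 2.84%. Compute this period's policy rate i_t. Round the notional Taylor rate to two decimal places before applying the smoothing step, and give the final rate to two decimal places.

5.88%

Output 0.57% below potential → (y − y*) = -0.57.
i^T_t = 1.73 + 2.84 + 1.37 × (5.79 − 2.84) + 1.07 × (-0.57)
   = 1.73 + 2.84 + 4.0415 − 0.6099 = 8.00
i_t = 0.63 × 4.64 + 0.37 × 8.00 = 2.9232 + 2.96 = 5.88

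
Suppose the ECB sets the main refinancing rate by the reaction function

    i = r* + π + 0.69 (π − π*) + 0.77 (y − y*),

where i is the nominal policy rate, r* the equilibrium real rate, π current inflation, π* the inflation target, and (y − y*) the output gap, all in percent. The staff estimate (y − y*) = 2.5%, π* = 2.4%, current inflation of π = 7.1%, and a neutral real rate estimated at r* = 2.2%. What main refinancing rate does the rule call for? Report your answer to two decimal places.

i = 2.2 + 7.1 + 0.69 × (7.1 − 2.4) + 0.77 × 2.5
   = 2.2 + 7.1 + 3.243 + 1.925 = 14.47

14.47%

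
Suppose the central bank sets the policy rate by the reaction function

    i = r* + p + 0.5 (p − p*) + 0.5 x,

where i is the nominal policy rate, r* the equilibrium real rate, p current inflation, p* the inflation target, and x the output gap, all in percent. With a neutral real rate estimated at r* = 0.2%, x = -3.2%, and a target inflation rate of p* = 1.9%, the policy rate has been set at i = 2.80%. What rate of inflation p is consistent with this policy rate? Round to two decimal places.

Collecting p: i = r* + (1 + 0.5) p − 0.5 p* + 0.5 x
1.5 p = 2.80 − 0.2 + 0.5 × 1.9 − 0.5 × (-3.2) = 5.15
p = 5.15 / 1.5 = 3.43

3.43%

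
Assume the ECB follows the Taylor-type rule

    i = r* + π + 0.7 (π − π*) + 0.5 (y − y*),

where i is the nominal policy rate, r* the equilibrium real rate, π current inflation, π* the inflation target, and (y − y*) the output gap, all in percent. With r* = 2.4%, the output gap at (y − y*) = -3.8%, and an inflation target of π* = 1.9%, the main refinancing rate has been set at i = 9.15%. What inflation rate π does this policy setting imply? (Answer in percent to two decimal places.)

Collecting π: i = r* + (1 + 0.7) π − 0.7 π* + 0.5 (y − y*)
1.7 π = 9.15 − 2.4 + 0.7 × 1.9 − 0.5 × (-3.8) = 9.98
π = 9.98 / 1.7 = 5.87

5.87%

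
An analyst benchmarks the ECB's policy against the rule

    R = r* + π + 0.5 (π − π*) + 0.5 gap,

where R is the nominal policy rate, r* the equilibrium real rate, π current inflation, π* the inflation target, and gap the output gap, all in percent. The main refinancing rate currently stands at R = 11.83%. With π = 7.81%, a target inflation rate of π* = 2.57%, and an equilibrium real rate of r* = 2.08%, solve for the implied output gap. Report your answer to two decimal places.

0.5 gap = 11.83 − 2.08 − 7.81 − 0.5 × (7.81 − 2.57) = -0.68
gap = -0.68 / 0.5 = -1.36

-1.36%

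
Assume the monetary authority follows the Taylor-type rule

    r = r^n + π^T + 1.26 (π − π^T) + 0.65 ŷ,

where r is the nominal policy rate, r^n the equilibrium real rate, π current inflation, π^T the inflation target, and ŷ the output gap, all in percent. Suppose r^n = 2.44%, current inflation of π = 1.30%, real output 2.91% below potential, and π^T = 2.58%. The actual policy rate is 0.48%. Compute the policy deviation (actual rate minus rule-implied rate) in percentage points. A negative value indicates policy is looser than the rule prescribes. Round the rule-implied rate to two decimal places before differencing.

Output 2.91% below potential → ŷ = -2.91.
r = 2.44 + 2.58 + 1.26 × (1.30 − 2.58) + 0.65 × (-2.91)
   = 2.44 + 2.58 − 1.6128 − 1.8915 = 1.52
Deviation = 0.48 − 1.52 = -1.04 pp.

-1.04 pp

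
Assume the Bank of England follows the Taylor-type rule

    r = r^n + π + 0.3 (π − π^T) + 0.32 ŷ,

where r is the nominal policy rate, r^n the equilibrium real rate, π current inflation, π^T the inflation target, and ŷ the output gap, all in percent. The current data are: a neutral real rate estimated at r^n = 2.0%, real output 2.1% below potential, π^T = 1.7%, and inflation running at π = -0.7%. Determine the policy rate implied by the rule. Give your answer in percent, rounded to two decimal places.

Output 2.1% below potential → ŷ = -2.1.
r = 2.0 + (-0.7) + 0.3 × (-0.7 − 1.7) + 0.32 × (-2.1)
   = 2.0 − 0.7 − 0.72 − 0.672 = -0.09

-0.09%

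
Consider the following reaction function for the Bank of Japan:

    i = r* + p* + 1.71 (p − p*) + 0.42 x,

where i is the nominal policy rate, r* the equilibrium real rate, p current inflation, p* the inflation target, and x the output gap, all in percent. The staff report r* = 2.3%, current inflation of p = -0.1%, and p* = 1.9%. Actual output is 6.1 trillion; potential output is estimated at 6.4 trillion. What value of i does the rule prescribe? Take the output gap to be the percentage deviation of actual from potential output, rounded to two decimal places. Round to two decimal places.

Output gap = 100 × (6.1 − 6.4) / 6.4 = -4.69%.
i = 2.30 + 1.90 + 1.71 × (-0.10 − 1.90) + 0.42 × (-4.69)
   = 2.30 + 1.9 − 3.42 − 1.9698 = -1.19

-1.19%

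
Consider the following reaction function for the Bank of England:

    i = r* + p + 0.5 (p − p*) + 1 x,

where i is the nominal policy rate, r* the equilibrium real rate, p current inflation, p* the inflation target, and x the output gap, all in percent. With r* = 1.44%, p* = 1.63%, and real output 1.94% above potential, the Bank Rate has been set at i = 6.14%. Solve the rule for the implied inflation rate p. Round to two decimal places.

Output 1.94% above potential → x = 1.94.
Collecting p: i = r* + (1 + 0.5) p − 0.5 p* + 1 x
1.5 p = 6.14 − 1.44 + 0.5 × 1.63 − 1 × 1.94 = 3.575
p = 3.575 / 1.5 = 2.38

2.38%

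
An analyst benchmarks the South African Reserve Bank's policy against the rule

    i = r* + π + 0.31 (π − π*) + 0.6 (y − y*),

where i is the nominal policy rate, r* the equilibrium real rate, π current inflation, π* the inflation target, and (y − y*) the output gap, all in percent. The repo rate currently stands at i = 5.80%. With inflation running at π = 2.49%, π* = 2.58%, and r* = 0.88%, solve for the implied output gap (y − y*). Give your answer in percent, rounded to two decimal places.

4.10%

0.6 (y − y*) = 5.80 − 0.88 − 2.49 − 0.31 × (2.49 − 2.58) = 2.4579
(y − y*) = 2.4579 / 0.6 = 4.10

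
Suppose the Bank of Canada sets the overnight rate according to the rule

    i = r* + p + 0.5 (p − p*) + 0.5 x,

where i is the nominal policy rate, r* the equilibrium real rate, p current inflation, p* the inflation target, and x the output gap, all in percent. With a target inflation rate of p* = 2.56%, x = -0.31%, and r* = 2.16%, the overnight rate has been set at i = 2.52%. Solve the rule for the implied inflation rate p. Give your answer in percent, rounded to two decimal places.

Collecting p: i = r* + (1 + 0.5) p − 0.5 p* + 0.5 x
1.5 p = 2.52 − 2.16 + 0.5 × 2.56 − 0.5 × (-0.31) = 1.795
p = 1.795 / 1.5 = 1.20

1.20%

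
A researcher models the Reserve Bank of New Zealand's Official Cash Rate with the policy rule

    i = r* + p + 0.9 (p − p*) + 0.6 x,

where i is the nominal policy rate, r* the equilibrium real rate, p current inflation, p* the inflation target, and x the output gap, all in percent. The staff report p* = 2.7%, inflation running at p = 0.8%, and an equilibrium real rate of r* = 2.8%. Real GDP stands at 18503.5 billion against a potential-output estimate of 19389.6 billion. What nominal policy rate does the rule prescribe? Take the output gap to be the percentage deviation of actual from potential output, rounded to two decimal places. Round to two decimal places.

-0.85%

Output gap = 100 × (18503.5 − 19389.6) / 19389.6 = -4.57%.
i = 2.80 + 0.80 + 0.9 × (0.80 − 2.70) + 0.6 × (-4.57)
   = 2.80 + 0.8 − 1.71 − 2.742 = -0.85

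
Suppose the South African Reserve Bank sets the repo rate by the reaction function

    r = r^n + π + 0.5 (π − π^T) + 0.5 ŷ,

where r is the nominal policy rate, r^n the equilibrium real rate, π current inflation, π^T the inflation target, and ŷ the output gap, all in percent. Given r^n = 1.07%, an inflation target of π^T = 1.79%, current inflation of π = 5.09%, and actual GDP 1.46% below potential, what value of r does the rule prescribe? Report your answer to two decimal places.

7.08%

Output 1.46% below potential → ŷ = -1.46.
r = 1.07 + 5.09 + 0.5 × (5.09 − 1.79) + 0.5 × (-1.46)
   = 1.07 + 5.09 + 1.65 − 0.73 = 7.08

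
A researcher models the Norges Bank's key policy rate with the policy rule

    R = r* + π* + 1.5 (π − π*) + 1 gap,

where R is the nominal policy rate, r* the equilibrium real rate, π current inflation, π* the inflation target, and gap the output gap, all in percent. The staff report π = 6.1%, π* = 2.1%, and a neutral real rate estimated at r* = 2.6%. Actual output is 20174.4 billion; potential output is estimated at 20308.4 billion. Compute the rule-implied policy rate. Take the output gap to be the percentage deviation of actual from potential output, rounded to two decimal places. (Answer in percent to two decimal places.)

10.04%

Output gap = 100 × (20174.4 − 20308.4) / 20308.4 = -0.66%.
R = 2.60 + 2.10 + 1.5 × (6.10 − 2.10) + 1 × (-0.66)
   = 2.60 + 2.1 + 6 − 0.66 = 10.04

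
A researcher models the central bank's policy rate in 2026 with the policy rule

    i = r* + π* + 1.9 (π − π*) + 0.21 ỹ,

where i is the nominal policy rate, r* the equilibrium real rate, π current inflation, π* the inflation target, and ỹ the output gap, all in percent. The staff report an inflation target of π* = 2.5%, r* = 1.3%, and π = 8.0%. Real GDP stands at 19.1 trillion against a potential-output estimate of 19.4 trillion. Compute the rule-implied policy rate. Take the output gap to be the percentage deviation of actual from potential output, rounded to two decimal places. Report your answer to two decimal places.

Output gap = 100 × (19.1 − 19.4) / 19.4 = -1.55%.
i = 1.30 + 2.50 + 1.9 × (8.00 − 2.50) + 0.21 × (-1.55)
   = 1.30 + 2.5 + 10.45 − 0.3255 = 13.92

13.92%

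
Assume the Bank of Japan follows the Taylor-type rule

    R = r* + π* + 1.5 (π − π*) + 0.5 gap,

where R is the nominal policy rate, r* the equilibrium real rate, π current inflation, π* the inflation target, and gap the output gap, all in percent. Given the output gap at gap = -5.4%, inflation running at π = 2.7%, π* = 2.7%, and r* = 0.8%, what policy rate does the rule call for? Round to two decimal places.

0.80%

R = 0.8 + 2.7 + 1.5 × (2.7 − 2.7) + 0.5 × (-5.4)
   = 0.8 + 2.7 + 0 − 2.7 = 0.80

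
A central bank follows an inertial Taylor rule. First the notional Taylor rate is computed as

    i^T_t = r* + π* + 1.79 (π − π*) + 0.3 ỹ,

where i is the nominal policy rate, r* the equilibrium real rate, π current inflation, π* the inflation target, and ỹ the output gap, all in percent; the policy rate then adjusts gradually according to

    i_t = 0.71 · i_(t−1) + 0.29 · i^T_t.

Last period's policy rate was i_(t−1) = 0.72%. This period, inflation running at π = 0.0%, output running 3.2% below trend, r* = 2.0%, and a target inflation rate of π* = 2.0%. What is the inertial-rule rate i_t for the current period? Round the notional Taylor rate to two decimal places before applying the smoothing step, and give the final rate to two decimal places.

0.35%

Output 3.2% below potential → ỹ = -3.2.
i^T_t = 2.0 + 2.0 + 1.79 × (0.0 − 2.0) + 0.3 × (-3.2)
   = 2.0 + 2 − 3.58 − 0.96 = -0.54
i_t = 0.71 × 0.72 + 0.29 × (-0.54) = 0.5112 − 0.1566 = 0.35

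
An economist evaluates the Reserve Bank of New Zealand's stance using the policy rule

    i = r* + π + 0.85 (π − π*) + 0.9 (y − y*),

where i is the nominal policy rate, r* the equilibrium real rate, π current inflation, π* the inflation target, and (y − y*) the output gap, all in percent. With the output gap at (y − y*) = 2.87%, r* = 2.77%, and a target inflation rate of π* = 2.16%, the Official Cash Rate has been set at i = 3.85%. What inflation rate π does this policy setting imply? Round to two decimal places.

Collecting π: i = r* + (1 + 0.85) π − 0.85 π* + 0.9 (y − y*)
1.85 π = 3.85 − 2.77 + 0.85 × 2.16 − 0.9 × 2.87 = 0.333
π = 0.333 / 1.85 = 0.18

0.18%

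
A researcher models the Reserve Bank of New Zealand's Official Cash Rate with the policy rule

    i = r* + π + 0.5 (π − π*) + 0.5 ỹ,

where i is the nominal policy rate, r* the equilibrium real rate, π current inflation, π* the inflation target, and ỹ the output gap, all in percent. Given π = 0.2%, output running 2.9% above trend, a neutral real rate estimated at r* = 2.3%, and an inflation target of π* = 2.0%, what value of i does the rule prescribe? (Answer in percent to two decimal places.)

3.05%

Output 2.9% above potential → ỹ = 2.9.
i = 2.3 + 0.2 + 0.5 × (0.2 − 2.0) + 0.5 × 2.9
   = 2.3 + 0.2 − 0.9 + 1.45 = 3.05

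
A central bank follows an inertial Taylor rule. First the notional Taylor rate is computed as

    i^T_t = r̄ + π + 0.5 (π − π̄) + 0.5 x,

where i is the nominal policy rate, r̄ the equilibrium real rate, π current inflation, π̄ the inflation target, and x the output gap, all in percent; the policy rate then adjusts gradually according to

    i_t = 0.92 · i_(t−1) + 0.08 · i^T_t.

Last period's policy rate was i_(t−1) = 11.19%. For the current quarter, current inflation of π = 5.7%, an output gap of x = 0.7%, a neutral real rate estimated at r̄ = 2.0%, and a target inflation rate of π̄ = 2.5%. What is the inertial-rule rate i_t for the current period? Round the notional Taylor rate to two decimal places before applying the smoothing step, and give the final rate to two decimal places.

i^T_t = 2.0 + 5.7 + 0.5 × (5.7 − 2.5) + 0.5 × 0.7
   = 2.0 + 5.7 + 1.6 + 0.35 = 9.65
i_t = 0.92 × 11.19 + 0.08 × 9.65 = 10.2948 + 0.772 = 11.07

11.07%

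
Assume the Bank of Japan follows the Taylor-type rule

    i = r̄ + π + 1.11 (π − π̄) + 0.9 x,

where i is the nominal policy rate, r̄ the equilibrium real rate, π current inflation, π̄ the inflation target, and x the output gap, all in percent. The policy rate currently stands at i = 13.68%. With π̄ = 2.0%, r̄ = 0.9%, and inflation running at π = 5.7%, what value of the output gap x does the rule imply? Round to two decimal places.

3.30%

0.9 x = 13.68 − 0.9 − 5.7 − 1.11 × (5.7 − 2.0) = 2.973
x = 2.973 / 0.9 = 3.30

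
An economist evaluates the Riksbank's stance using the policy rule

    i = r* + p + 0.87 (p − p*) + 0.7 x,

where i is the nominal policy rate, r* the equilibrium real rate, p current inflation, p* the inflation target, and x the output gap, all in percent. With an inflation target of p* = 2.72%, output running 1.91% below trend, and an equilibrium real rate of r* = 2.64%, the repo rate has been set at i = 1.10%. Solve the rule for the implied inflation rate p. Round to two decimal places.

Output 1.91% below potential → x = -1.91.
Collecting p: i = r* + (1 + 0.87) p − 0.87 p* + 0.7 x
1.87 p = 1.10 − 2.64 + 0.87 × 2.72 − 0.7 × (-1.91) = 2.1634
p = 2.1634 / 1.87 = 1.16

1.16%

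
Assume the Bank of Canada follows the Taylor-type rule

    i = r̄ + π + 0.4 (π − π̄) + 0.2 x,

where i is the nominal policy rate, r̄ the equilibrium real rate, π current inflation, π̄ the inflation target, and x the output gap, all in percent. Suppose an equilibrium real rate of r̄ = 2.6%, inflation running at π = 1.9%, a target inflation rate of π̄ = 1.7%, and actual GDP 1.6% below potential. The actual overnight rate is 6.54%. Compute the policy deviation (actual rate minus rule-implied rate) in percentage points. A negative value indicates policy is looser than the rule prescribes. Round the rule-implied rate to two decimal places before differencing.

Output 1.6% below potential → x = -1.6.
i = 2.6 + 1.9 + 0.4 × (1.9 − 1.7) + 0.2 × (-1.6)
   = 2.6 + 1.9 + 0.08 − 0.32 = 4.26
Deviation = 6.54 − 4.26 = 2.28 pp.

2.28 pp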